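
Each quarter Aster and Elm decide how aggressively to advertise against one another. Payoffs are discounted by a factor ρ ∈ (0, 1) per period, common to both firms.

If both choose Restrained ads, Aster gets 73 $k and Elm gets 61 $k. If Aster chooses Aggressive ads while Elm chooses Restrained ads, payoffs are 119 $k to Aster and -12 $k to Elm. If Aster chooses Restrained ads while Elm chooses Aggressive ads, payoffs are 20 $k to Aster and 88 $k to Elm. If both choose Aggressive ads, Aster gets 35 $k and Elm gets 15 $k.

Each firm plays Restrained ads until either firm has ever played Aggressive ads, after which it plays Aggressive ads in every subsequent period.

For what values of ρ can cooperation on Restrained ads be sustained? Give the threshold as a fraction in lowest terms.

23/42

Aster's threshold: (119−73)/(119−35) = 23/42.
Elm's threshold: (88−61)/(88−15) = 27/73.
23/42 > 27/73, so Aster binds and ρ* = 23/42.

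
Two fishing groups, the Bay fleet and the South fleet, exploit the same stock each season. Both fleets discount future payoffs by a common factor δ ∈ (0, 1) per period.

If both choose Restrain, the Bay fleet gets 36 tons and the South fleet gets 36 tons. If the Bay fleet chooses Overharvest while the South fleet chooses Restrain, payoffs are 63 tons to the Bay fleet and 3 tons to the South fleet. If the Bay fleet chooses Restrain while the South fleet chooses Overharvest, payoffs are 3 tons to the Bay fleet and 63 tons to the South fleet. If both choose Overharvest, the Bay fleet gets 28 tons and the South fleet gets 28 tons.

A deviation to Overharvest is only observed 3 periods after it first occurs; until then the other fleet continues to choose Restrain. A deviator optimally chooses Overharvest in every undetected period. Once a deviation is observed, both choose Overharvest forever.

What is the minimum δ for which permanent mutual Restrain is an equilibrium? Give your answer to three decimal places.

A deviator earns 63 for 3 periods, then 28 forever; cooperating earns 36 forever. Multiplying the IC by (1−δ):
36 ≥ 63(1−δ^3) + 28δ^3, so 35·δ^3 ≥ 27 and δ^3 ≥ 27/35.
δ ≥ (27/35)^(1/3) ≈ 0.917.

0.917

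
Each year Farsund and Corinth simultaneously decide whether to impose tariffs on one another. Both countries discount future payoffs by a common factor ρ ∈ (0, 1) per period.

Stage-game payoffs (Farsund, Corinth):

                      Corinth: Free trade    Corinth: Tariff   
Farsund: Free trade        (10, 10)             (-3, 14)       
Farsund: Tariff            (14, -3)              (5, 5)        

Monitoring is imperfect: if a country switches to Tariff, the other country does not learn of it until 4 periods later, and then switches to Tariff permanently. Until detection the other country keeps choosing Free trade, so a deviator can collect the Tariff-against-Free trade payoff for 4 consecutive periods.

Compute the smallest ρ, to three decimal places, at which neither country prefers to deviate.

0.816

The best deviation is to choose Tariff for all 4 undetected periods, earning 14 each, then 5 forever once detected.
Deviation value: 14(1−ρ^4)/(1−ρ) + 5ρ^4/(1−ρ); cooperation value: 10/(1−ρ).
IC: 10 ≥ 14(1−ρ^4) + 5ρ^4 = 14 − 9ρ^4.
So ρ^4 ≥ 4/9, giving ρ ≥ (4/9)^(1/4) ≈ 0.816.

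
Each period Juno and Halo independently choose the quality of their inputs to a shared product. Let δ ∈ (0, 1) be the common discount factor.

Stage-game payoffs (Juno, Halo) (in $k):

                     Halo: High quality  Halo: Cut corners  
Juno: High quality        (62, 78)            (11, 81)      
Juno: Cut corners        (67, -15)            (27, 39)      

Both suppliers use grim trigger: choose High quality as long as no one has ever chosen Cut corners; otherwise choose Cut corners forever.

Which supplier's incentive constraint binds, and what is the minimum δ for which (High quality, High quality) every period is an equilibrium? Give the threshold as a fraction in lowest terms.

Juno; δ ≥ 1/8

Juno's threshold: (67−62)/(67−27) = 1/8.
Halo's threshold: (81−78)/(81−39) = 1/14.
1/8 > 1/14, so Juno binds and δ* = 1/8.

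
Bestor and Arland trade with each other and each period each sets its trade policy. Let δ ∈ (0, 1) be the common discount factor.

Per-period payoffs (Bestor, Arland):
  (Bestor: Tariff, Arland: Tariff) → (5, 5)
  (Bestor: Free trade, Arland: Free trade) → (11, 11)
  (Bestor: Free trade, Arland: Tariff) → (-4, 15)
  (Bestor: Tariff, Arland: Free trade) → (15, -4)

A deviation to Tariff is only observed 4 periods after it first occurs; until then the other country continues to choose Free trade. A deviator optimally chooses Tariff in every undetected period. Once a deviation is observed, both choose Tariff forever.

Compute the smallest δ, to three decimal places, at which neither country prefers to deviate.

0.795

A deviator earns 15 for 4 periods, then 5 forever; cooperating earns 11 forever. Multiplying the IC by (1−δ):
11 ≥ 15(1−δ^4) + 5δ^4, so 10·δ^4 ≥ 4 and δ^4 ≥ 2/5.
δ ≥ (2/5)^(1/4) ≈ 0.795.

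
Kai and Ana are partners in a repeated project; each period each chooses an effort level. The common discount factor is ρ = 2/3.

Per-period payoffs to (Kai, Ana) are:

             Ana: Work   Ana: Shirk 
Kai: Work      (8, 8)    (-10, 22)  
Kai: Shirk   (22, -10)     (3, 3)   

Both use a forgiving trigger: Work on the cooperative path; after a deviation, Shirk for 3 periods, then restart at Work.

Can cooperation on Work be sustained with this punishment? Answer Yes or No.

Comparing payoff streams over the 4 periods until play realigns: cooperate → 8(1+ρ+…+ρ^3); deviate → 22 + 3(ρ+…+ρ^3).
Cooperation is sustained iff (8−3)(ρ+…+ρ^3) ≥ 22−8.
ρ+…+ρ^3 = 2/3·(1−(2/3)^3)/(1−2/3) = 1.4074, and (22−8)/(8−3) = 2.8000.
1.4074 < 2.8000, so cooperation is not sustainable.

No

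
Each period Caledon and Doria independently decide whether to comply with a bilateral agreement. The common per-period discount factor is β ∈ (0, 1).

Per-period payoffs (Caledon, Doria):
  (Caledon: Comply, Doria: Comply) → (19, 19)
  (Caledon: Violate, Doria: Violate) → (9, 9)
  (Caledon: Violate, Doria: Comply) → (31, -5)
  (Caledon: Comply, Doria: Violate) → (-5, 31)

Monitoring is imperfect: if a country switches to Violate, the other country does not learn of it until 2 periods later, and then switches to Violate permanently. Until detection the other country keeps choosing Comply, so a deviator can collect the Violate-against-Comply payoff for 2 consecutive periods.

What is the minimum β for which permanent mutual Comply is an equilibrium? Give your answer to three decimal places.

Deviating for the 2 undetected periods gains 31−19 = 12 per period over cooperation, then loses 19−9 = 10 per period forever once punishment starts.
Gain: 12(1 + β + … + β^1); loss: 10·β^2/(1−β).
No profitable deviation ⇔ 12(1−β^2) ≤ 10·β^2, i.e. β^2 ≥ 12/(12+10) = 6/11.
Hence β ≥ (6/11)^(1/2) ≈ 0.739.

0.739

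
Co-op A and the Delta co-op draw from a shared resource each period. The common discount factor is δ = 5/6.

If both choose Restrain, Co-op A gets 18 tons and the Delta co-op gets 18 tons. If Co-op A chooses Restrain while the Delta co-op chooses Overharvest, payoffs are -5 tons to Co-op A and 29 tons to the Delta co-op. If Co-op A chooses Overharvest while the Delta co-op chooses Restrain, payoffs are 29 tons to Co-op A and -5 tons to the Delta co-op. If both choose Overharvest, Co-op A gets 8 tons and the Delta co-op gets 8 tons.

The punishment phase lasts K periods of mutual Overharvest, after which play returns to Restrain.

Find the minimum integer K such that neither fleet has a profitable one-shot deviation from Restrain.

IC: δ(1−δ^K)/(1−δ) ≥ (29−18)/(18−8) = 11/10.
With δ = 5/6: need 1 − δ^K ≥ 11/10·(1−5/6)/(5/6), i.e. δ^K ≤ 0.7800.
Since (5/6)^1 = 0.8333 and (5/6)^2 = 0.6944, the smallest such K is 2.

2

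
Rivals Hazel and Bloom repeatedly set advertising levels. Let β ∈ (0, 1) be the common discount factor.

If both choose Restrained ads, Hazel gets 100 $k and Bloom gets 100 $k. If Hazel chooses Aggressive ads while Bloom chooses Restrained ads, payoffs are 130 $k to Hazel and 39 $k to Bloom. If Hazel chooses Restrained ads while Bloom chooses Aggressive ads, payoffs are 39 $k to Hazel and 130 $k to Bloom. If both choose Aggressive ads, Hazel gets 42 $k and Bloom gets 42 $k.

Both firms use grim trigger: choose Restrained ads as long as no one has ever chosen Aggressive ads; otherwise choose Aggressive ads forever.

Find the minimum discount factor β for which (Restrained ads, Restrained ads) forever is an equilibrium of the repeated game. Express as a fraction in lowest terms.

15/44

Cooperation forever yields 100 each period: 100/(1−β).
Deviating yields 130 once, then 42 forever: 130 + 42β/(1−β).
No profitable deviation requires 100/(1−β) ≥ 130 + 42β/(1−β).
Multiplying by (1−β): 100 ≥ 130(1−β) + 42β = 130 − 88β.
So 88β ≥ 30, i.e. β ≥ 30/88 = 15/44.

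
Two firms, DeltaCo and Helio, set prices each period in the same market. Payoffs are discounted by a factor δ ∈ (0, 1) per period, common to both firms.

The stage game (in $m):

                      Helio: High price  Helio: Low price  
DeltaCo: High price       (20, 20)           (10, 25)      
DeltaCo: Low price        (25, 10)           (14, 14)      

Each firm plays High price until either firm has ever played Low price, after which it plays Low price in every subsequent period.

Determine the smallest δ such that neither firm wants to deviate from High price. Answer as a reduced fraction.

5/11

Under grim trigger the critical discount factor is (T−C)/(T−P) with T = 25, C = 20, P = 14.
δ* = (25−20)/(25−14) = 5/11.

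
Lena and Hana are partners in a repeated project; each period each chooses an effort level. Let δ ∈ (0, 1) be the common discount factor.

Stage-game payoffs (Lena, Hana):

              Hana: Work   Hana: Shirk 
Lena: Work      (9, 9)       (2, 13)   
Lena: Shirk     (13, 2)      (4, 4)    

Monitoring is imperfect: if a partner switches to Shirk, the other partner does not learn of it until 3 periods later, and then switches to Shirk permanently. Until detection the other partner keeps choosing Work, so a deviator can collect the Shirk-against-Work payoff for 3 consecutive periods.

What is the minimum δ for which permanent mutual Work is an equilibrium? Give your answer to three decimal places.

0.763

The best deviation is to choose Shirk for all 3 undetected periods, earning 13 each, then 4 forever once detected.
Deviation value: 13(1−δ^3)/(1−δ) + 4δ^3/(1−δ); cooperation value: 9/(1−δ).
IC: 9 ≥ 13(1−δ^3) + 4δ^3 = 13 − 9δ^3.
So δ^3 ≥ 4/9, giving δ ≥ (4/9)^(1/3) ≈ 0.763.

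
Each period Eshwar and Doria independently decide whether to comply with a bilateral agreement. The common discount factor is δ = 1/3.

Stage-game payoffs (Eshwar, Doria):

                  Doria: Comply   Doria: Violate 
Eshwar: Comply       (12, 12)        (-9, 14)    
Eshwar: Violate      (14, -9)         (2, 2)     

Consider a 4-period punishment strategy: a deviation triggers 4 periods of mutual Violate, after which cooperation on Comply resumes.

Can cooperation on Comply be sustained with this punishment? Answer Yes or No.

Yes

IC: δ+…+δ^4 ≥ (14−12)/(12−2) = 1/5.
At δ = 1/3: partial sum = 0.4938 ≥ 0.2000. Cooperation sustainable.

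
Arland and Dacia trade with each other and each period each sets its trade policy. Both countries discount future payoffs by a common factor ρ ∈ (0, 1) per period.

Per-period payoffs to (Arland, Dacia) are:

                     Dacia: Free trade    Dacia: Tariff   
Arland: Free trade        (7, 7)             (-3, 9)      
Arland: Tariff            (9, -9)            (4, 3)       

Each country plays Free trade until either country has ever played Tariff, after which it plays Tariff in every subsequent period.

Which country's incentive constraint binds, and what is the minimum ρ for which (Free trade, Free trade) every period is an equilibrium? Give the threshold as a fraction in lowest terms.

For Arland: deviation gain 9−7 = 2, per-period punishment loss 7−4 = 3. IC gives ρ ≥ 2/5.
For Dacia: gain 2, loss 4 per period, so ρ ≥ 2/6 = 1/3.
The tighter constraint is Arland's, so cooperation needs ρ ≥ 2/5.

Arland; ρ ≥ 2/5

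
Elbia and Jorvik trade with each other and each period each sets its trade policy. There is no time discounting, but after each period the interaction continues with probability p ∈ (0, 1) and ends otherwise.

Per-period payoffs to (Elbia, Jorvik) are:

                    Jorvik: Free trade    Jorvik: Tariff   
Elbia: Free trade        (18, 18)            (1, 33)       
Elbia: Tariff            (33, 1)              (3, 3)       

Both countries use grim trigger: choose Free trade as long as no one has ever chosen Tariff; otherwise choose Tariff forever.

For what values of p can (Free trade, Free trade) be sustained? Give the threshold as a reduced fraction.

1/2

With no time discounting, the continuation probability p plays the role of the discount factor.
Grim-trigger IC: 18/(1−p) ≥ 33 + 3p/(1−p) ⇒ p ≥ (33−18)/(33−3) = 1/2.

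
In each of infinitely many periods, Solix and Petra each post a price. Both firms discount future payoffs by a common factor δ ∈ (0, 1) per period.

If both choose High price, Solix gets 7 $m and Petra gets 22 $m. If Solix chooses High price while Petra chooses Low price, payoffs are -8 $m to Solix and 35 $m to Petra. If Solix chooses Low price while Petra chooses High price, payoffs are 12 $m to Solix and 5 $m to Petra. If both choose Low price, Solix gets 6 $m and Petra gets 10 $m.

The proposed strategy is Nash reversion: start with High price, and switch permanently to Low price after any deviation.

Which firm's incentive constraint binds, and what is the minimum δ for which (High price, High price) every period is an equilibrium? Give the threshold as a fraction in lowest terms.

For Solix: deviation gain 12−7 = 5, per-period punishment loss 7−6 = 1. IC gives δ ≥ 5/6.
For Petra: gain 13, loss 12 per period, so δ ≥ 13/25.
The tighter constraint is Solix's, so cooperation needs δ ≥ 5/6.

Solix; δ ≥ 5/6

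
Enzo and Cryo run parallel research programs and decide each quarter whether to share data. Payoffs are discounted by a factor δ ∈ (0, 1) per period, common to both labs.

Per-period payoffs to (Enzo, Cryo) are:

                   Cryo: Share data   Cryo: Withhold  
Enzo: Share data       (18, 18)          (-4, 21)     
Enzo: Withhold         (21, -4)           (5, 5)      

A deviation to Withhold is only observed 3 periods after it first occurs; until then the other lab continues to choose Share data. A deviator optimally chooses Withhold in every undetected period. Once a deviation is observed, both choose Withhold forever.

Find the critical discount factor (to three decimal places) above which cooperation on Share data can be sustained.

0.572

A deviator earns 21 for 3 periods, then 5 forever; cooperating earns 18 forever. Multiplying the IC by (1−δ):
18 ≥ 21(1−δ^3) + 5δ^3, so 16·δ^3 ≥ 3 and δ^3 ≥ 3/16.
δ ≥ (3/16)^(1/3) ≈ 0.572.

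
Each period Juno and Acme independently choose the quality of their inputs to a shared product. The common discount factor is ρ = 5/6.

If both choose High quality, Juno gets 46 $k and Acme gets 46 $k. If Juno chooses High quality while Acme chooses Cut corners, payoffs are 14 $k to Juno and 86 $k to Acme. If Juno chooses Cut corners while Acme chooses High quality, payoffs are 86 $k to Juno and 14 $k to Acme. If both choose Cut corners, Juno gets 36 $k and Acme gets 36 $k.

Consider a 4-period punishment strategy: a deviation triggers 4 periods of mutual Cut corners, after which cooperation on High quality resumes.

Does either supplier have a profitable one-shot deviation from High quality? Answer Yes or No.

Comparing payoff streams over the 5 periods until play realigns: cooperate → 46(1+ρ+…+ρ^4); deviate → 86 + 36(ρ+…+ρ^4).
Cooperation is sustained iff (46−36)(ρ+…+ρ^4) ≥ 86−46.
ρ+…+ρ^4 = 5/6·(1−(5/6)^4)/(1−5/6) = 2.5887, and (86−46)/(46−36) = 4.0000.
2.5887 < 4.0000, so cooperation is not sustainable.

Yes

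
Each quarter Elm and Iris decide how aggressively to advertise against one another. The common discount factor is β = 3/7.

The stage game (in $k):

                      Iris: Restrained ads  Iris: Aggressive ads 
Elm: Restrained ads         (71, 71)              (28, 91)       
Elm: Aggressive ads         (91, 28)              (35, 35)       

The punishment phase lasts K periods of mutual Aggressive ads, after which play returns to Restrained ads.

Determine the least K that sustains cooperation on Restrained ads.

2

Need Σ_{k=1}^{K} β^k ≥ (91−71)/(71−35) = 0.5556 at β = 3/7.
At K = 1 the sum is 0.4286 < 0.5556; at K = 2 it is 0.6122 ≥ 0.5556.
So the minimum punishment length is K = 2.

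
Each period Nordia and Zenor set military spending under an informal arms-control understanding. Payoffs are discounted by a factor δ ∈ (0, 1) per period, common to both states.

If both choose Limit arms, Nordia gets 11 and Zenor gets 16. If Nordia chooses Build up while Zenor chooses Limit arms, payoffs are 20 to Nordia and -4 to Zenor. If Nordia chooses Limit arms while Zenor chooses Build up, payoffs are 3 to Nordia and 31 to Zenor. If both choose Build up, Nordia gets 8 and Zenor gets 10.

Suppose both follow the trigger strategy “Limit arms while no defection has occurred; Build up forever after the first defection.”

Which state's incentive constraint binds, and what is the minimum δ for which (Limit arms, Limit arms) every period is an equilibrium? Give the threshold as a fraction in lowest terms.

For Nordia: deviation gain 20−11 = 9, per-period punishment loss 11−8 = 3. IC gives δ ≥ 9/12 = 3/4.
For Zenor: gain 15, loss 6 per period, so δ ≥ 15/21 = 5/7.
The tighter constraint is Nordia's, so cooperation needs δ ≥ 3/4.

Nordia; δ ≥ 3/4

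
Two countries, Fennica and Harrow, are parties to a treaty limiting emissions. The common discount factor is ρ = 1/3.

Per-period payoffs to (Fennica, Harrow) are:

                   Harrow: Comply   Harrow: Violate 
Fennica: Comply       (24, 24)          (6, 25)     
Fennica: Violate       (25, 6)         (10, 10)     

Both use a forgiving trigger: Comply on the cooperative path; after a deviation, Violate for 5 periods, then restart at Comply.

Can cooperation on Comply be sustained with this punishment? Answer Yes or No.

Yes

Comparing payoff streams over the 6 periods until play realigns: cooperate → 24(1+ρ+…+ρ^5); deviate → 25 + 10(ρ+…+ρ^5).
Cooperation is sustained iff (24−10)(ρ+…+ρ^5) ≥ 25−24.
ρ+…+ρ^5 = 1/3·(1−(1/3)^5)/(1−1/3) = 0.4979, and (25−24)/(24−10) = 0.0714.
0.4979 ≥ 0.0714, so cooperation is sustainable.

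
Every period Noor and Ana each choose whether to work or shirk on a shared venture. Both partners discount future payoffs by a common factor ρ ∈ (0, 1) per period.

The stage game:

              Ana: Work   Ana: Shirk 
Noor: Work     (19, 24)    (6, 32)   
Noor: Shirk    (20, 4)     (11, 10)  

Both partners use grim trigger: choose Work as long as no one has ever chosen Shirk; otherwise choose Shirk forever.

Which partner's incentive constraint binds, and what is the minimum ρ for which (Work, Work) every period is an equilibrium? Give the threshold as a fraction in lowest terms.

Noor's threshold: (20−19)/(20−11) = 1/9.
Ana's threshold: (32−24)/(32−10) = 4/11.
1/9 < 4/11, so Ana binds and ρ* = 4/11.

Ana; ρ ≥ 4/11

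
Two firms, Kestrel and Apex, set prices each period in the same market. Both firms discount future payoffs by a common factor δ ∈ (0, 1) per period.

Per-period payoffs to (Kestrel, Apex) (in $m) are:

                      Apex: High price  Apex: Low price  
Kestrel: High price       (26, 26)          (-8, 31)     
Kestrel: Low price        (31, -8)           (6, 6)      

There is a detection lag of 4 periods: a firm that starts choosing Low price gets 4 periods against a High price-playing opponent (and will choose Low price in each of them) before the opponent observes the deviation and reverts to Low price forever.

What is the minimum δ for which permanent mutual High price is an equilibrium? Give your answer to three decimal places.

0.669

A deviator earns 31 for 4 periods, then 6 forever; cooperating earns 26 forever. Multiplying the IC by (1−δ):
26 ≥ 31(1−δ^4) + 6δ^4, so 25·δ^4 ≥ 5 and δ^4 ≥ 1/5.
δ ≥ (1/5)^(1/4) ≈ 0.669.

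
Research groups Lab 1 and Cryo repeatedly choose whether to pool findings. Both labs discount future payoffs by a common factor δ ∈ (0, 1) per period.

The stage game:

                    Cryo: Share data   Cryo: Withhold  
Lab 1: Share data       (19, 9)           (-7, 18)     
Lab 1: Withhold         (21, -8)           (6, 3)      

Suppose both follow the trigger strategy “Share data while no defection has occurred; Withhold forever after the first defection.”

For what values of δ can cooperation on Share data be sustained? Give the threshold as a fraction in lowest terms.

For Lab 1: deviation gain 21−19 = 2, per-period punishment loss 19−6 = 13. IC gives δ ≥ 2/15.
For Cryo: gain 9, loss 6 per period, so δ ≥ 9/15 = 3/5.
The tighter constraint is Cryo's, so cooperation needs δ ≥ 3/5.

3/5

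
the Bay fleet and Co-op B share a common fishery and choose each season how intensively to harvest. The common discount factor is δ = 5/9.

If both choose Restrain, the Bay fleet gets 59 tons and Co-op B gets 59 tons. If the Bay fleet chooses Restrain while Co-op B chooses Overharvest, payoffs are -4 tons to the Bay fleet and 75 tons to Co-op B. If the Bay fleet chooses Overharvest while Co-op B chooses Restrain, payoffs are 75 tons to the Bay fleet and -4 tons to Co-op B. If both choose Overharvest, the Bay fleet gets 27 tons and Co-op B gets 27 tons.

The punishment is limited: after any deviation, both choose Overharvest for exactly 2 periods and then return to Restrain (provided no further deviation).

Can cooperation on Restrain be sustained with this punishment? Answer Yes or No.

Comparing payoff streams over the 3 periods until play realigns: cooperate → 59(1+δ+…+δ^2); deviate → 75 + 27(δ+…+δ^2).
Cooperation is sustained iff (59−27)(δ+…+δ^2) ≥ 75−59.
δ+…+δ^2 = 5/9·(1−(5/9)^2)/(1−5/9) = 0.8642, and (75−59)/(59−27) = 0.5000.
0.8642 ≥ 0.5000, so cooperation is sustainable.

Yes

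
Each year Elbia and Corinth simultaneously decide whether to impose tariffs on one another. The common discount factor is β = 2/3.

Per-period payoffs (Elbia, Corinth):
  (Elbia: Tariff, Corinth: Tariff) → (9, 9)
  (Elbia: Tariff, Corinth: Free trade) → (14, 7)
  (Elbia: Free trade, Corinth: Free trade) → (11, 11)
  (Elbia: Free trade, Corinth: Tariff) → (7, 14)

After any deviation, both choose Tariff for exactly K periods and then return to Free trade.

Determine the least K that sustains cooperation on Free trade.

Need Σ_{k=1}^{K} β^k ≥ (14−11)/(11−9) = 1.5000 at β = 2/3.
At K = 3 the sum is 1.4074 < 1.5000; at K = 4 it is 1.6049 ≥ 1.5000.
So the minimum punishment length is K = 4.

4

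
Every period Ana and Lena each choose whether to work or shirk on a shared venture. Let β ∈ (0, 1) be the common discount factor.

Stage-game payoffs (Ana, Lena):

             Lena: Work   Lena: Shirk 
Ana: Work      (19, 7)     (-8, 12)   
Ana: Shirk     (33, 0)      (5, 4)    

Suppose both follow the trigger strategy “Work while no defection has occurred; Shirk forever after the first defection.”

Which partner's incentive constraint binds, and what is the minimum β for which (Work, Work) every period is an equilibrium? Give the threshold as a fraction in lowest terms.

Ana's threshold: (33−19)/(33−5) = 1/2.
Lena's threshold: (12−7)/(12−4) = 5/8.
1/2 < 5/8, so Lena binds and β* = 5/8.

Lena; β ≥ 5/8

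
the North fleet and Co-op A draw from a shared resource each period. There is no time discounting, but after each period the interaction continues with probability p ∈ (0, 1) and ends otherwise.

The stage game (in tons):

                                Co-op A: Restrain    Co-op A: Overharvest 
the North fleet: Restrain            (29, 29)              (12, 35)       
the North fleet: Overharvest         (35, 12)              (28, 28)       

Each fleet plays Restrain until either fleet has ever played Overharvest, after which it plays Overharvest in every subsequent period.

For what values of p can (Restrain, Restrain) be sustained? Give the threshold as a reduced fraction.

Expected cooperation value is 29 + p·29 + p²·29 + … = 29/(1−p); deviation gives 35 + p·28/(1−p).
29 ≥ 35(1−p) + 28p ⇒ 7p ≥ 6 ⇒ p ≥ 6/7.

6/7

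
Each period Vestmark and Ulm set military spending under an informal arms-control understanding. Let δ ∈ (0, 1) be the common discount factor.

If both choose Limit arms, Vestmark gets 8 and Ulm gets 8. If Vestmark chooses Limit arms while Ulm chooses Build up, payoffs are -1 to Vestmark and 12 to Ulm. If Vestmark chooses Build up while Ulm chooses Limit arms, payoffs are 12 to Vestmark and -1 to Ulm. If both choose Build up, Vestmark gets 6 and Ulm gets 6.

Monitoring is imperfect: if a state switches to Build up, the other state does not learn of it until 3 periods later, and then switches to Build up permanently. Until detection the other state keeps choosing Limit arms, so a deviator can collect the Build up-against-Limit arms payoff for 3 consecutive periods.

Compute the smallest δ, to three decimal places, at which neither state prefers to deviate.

The best deviation is to choose Build up for all 3 undetected periods, earning 12 each, then 6 forever once detected.
Deviation value: 12(1−δ^3)/(1−δ) + 6δ^3/(1−δ); cooperation value: 8/(1−δ).
IC: 8 ≥ 12(1−δ^3) + 6δ^3 = 12 − 6δ^3.
So δ^3 ≥ 4/6 = 2/3, giving δ ≥ (2/3)^(1/3) ≈ 0.874.

0.874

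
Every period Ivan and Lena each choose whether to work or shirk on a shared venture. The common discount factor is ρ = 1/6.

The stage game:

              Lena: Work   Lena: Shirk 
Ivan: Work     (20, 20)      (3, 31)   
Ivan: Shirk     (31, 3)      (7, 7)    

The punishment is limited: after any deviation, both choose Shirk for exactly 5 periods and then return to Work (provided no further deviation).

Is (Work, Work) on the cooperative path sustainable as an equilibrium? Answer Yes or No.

IC: ρ+…+ρ^5 ≥ (31−20)/(20−7) = 11/13.
At ρ = 1/6: partial sum = 0.2000 < 0.8462. Cooperation not sustainable.

No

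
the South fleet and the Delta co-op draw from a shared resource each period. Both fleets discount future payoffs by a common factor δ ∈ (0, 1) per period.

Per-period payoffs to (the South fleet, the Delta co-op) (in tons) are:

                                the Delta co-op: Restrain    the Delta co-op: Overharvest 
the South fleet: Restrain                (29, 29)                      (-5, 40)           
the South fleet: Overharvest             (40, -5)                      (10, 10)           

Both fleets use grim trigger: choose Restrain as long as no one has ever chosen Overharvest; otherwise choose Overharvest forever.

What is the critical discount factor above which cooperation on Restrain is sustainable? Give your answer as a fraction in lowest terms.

11/30

29/(1−δ) ≥ 40 + 10δ/(1−δ)
29 ≥ 40 − 30δ
δ ≥ 11/30.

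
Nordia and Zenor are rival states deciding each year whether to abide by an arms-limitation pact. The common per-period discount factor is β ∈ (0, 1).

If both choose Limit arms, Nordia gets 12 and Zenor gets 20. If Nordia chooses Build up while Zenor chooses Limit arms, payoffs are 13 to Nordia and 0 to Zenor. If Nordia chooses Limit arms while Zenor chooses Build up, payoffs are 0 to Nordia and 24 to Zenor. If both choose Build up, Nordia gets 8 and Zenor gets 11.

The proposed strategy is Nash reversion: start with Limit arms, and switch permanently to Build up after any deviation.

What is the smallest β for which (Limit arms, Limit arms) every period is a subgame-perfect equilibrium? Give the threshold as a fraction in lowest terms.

Nordia's threshold: (13−12)/(13−8) = 1/5.
Zenor's threshold: (24−20)/(24−11) = 4/13.
1/5 < 4/13, so Zenor binds and β* = 4/13.

4/13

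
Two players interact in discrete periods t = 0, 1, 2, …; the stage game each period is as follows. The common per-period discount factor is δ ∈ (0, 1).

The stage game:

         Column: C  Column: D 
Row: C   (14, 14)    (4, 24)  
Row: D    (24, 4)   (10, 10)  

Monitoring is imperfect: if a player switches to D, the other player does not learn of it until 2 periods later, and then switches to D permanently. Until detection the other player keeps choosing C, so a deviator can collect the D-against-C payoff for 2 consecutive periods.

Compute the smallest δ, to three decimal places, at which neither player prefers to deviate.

The best deviation is to choose D for all 2 undetected periods, earning 24 each, then 10 forever once detected.
Deviation value: 24(1−δ^2)/(1−δ) + 10δ^2/(1−δ); cooperation value: 14/(1−δ).
IC: 14 ≥ 24(1−δ^2) + 10δ^2 = 24 − 14δ^2.
So δ^2 ≥ 10/14 = 5/7, giving δ ≥ (5/7)^(1/2) ≈ 0.845.

0.845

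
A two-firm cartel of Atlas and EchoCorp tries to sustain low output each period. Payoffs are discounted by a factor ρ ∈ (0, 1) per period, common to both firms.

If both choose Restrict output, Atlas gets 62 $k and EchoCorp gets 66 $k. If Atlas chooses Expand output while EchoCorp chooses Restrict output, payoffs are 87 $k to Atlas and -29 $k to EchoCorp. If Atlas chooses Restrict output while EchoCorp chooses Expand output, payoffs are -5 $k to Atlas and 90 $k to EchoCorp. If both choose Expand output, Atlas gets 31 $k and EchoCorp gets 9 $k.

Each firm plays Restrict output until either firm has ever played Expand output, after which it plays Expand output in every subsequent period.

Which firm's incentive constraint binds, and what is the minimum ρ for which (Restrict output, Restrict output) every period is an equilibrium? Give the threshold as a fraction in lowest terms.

Atlas; ρ ≥ 25/56

For Atlas: deviation gain 87−62 = 25, per-period punishment loss 62−31 = 31. IC gives ρ ≥ 25/56.
For EchoCorp: gain 24, loss 57 per period, so ρ ≥ 24/81 = 8/27.
The tighter constraint is Atlas's, so cooperation needs ρ ≥ 25/56.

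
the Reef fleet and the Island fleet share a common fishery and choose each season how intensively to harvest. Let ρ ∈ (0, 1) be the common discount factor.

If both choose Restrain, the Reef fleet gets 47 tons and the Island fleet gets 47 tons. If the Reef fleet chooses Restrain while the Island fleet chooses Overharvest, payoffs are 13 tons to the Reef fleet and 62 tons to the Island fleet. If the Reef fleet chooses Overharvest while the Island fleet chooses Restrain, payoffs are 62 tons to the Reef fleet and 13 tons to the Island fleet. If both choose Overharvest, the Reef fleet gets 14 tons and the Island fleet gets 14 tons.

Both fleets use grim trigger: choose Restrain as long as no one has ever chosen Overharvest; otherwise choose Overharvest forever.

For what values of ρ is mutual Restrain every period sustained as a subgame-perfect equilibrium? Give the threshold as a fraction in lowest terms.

5/16

Under grim trigger the critical discount factor is (T−C)/(T−P) with T = 62, C = 47, P = 14.
ρ* = (62−47)/(62−14) = 15/48 = 5/16.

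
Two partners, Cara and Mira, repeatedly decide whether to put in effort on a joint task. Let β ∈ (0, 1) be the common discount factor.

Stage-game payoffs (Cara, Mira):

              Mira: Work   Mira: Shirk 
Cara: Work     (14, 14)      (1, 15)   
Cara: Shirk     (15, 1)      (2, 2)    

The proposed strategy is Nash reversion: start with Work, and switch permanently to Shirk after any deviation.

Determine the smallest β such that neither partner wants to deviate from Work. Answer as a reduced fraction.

Under grim trigger the critical discount factor is (T−C)/(T−P) with T = 15, C = 14, P = 2.
β* = (15−14)/(15−2) = 1/13.

1/13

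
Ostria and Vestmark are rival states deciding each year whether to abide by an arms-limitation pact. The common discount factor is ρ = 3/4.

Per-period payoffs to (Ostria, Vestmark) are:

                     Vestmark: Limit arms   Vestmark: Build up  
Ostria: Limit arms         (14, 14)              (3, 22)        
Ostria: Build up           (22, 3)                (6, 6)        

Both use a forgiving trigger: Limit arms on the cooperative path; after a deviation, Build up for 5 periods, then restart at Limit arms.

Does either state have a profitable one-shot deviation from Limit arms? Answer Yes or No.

Comparing payoff streams over the 6 periods until play realigns: cooperate → 14(1+ρ+…+ρ^5); deviate → 22 + 6(ρ+…+ρ^5).
Cooperation is sustained iff (14−6)(ρ+…+ρ^5) ≥ 22−14.
ρ+…+ρ^5 = 3/4·(1−(3/4)^5)/(1−3/4) = 2.2881, and (22−14)/(14−6) = 1.0000.
2.2881 ≥ 1.0000, so cooperation is sustainable.

No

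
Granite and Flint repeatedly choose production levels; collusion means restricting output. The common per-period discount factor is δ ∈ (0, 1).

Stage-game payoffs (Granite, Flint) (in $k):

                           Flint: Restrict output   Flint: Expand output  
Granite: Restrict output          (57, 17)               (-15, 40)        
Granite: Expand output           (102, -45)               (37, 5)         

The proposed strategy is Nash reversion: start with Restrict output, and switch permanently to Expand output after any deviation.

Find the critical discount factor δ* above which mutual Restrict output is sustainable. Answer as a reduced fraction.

For Granite: deviation gain 102−57 = 45, per-period punishment loss 57−37 = 20. IC gives δ ≥ 45/65 = 9/13.
For Flint: gain 23, loss 12 per period, so δ ≥ 23/35.
The tighter constraint is Granite's, so cooperation needs δ ≥ 9/13.

9/13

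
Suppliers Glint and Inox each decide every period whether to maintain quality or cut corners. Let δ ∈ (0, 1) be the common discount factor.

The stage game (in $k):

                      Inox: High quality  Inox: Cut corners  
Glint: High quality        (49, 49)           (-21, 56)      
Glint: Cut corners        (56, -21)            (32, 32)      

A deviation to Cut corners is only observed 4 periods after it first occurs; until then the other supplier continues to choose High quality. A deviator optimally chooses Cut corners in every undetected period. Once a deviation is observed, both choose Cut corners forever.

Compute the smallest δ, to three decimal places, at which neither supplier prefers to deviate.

The best deviation is to choose Cut corners for all 4 undetected periods, earning 56 each, then 32 forever once detected.
Deviation value: 56(1−δ^4)/(1−δ) + 32δ^4/(1−δ); cooperation value: 49/(1−δ).
IC: 49 ≥ 56(1−δ^4) + 32δ^4 = 56 − 24δ^4.
So δ^4 ≥ 7/24, giving δ ≥ (7/24)^(1/4) ≈ 0.735.

0.735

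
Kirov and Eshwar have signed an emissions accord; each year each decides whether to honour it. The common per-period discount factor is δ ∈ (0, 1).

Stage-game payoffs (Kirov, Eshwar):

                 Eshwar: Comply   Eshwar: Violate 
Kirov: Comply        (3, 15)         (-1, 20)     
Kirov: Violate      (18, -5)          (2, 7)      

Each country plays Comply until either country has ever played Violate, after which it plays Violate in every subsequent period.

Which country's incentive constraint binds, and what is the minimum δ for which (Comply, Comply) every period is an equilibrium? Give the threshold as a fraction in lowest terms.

Kirov: cooperation gives 3 each period; deviation gives 18 once then 2 forever.
  3/(1−δ) ≥ 18 + 2δ/(1−δ) ⇒ δ ≥ 15/16.
Eshwar: cooperation gives 15 each period; deviation gives 20 once then 7 forever.
  δ ≥ 5/13.
Both must hold, so the binding constraint is Kirov's: δ ≥ 15/16.

Kirov; δ ≥ 15/16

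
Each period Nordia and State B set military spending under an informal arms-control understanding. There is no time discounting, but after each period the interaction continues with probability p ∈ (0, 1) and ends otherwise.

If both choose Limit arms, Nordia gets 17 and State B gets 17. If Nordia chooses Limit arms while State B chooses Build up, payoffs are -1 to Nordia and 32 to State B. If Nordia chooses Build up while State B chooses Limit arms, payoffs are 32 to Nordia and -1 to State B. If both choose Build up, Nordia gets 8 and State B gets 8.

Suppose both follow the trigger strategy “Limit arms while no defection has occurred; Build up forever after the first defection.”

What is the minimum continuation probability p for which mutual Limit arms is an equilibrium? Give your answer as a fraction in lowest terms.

Expected cooperation value is 17 + p·17 + p²·17 + … = 17/(1−p); deviation gives 32 + p·8/(1−p).
17 ≥ 32(1−p) + 8p ⇒ 24p ≥ 15 ⇒ p ≥ 15/24 = 5/8.

5/8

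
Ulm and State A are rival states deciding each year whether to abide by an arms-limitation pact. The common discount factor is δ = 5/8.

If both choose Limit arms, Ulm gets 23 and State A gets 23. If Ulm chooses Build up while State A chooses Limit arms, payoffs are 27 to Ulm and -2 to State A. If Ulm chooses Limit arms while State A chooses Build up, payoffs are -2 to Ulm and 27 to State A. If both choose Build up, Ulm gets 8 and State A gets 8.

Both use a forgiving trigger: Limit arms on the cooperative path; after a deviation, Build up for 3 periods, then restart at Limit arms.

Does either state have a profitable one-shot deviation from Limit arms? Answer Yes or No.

IC: δ+…+δ^3 ≥ (27−23)/(23−8) = 4/15.
At δ = 5/8: partial sum = 1.2598 ≥ 0.2667. Cooperation sustainable.

No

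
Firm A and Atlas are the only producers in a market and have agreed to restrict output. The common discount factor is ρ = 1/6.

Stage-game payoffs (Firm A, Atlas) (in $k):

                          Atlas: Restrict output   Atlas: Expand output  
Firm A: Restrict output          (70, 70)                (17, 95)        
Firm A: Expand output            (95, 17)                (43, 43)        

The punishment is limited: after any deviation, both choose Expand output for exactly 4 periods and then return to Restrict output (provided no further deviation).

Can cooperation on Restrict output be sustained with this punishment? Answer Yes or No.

No

IC: ρ+…+ρ^4 ≥ (95−70)/(70−43) = 25/27.
At ρ = 1/6: partial sum = 0.1998 < 0.9259. Cooperation not sustainable.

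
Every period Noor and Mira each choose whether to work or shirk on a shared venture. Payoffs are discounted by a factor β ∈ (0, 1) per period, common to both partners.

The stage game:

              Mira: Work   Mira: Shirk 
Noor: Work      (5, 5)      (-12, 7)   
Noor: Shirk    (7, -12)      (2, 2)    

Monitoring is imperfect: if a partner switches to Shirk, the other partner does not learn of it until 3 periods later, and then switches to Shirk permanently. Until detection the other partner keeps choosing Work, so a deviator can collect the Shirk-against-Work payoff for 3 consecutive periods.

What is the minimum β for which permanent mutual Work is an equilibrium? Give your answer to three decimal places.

Deviating for the 3 undetected periods gains 7−5 = 2 per period over cooperation, then loses 5−2 = 3 per period forever once punishment starts.
Gain: 2(1 + β + … + β^2); loss: 3·β^3/(1−β).
No profitable deviation ⇔ 2(1−β^3) ≤ 3·β^3, i.e. β^3 ≥ 2/(2+3) = 2/5.
Hence β ≥ (2/5)^(1/3) ≈ 0.737.

0.737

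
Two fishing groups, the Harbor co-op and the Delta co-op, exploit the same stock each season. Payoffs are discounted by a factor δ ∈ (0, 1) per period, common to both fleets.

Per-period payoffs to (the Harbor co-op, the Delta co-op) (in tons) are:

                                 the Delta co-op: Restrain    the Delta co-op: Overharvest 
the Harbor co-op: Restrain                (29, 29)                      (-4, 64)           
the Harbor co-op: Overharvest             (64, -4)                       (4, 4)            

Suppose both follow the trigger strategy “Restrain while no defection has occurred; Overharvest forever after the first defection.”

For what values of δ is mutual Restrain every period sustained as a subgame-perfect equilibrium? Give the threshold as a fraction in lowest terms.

One-period gain from deviating is 64 − 29 = 35. The loss is 29 − 4 = 25 in every subsequent period, with present value 25·δ/(1−δ).
Deviation is unprofitable when 25·δ/(1−δ) ≥ 35, i.e. δ/(1−δ) ≥ 7/5.
Equivalently δ ≥ 35/(35+25) = 7/12.

7/12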